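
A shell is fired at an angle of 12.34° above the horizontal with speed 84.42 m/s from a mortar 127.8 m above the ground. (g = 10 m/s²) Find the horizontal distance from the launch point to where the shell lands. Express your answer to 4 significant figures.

591.5 m

Components: v_x = 84.42 cos 12.34° = 82.470 m/s, v_y = 84.42 sin 12.34° = 18.042 m/s.
Vertical: 0 = 127.8 + 18.042 t − ½(10) t² ⇒ 5.000 t² − 18.042 t − 127.8 = 0.
t = [18.042 + √(325.51 + 2556.0)] / 10.00 = 7.1722 s.
Horizontal: R = v_x · t = 82.470 × 7.1722 = 591.5 m.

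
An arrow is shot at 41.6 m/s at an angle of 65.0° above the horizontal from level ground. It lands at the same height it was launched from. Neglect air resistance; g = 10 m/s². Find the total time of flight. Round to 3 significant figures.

Vertical component: v_y = 41.6 sin 65.0° = 37.70 m/s.
For a projectile landing at launch height, time of flight is t = 2 v_y / g = 2 × 37.70 / 10 = 7.54 s.

7.54 s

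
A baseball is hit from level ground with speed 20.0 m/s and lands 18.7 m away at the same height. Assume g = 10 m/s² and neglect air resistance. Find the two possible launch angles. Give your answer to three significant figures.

13.9° and 76.1°

Level-ground range: R = v₀² sin(2θ)/g ⇒ sin 2θ = R g / v₀² = 18.7×10/20.0² = 0.4675.
2θ = arcsin(0.4675) = 27.87° or 180° − 27.87° = 152.13°.
So θ = 13.9° or θ = 76.1°.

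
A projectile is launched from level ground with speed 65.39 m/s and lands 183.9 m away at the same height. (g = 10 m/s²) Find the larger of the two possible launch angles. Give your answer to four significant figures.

Level-ground range: R = v₀² sin(2θ)/g ⇒ sin 2θ = R g / v₀² = 183.9×10/65.39² = 0.4301.
2θ = arcsin(0.4301) = 25.474° or 180° − 25.474° = 154.526°.
So θ = 12.74° or θ = 77.26°.

77.26°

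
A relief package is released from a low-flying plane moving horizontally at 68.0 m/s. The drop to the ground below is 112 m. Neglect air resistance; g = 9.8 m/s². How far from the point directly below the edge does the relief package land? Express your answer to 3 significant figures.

325 m

Initial vertical velocity is zero, so the fall time comes from h = ½ g t²: t = √(2 × 112 / 9.8) = 4.781 s.
Horizontal motion is uniform at 68.0 m/s, so x = 68.0 × 4.781 = 325 m.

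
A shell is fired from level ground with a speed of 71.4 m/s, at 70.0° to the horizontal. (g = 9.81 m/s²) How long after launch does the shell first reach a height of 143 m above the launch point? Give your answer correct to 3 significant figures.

v_y0 = 71.4 sin 70.0° = 67.09 m/s.
Set y = v_y0 t − ½ g t² = 143: 4.905 t² − 67.09 t + 143 = 0.
t = [67.09 ± √(4501 − 2806)] / 9.81 = (67.09 ± 41.17) / 9.81, giving t = 2.64 s or t = 11.0 s.
The shell is on the way up at the first time, so t = 2.64 s.

2.64 s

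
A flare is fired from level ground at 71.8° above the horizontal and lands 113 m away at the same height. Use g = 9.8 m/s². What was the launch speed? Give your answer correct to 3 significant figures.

On level ground, R = v₀² sin(2θ) / g, so v₀ = √(R g / sin 2θ).
sin(2 × 71.8°) = 0.5934.
v₀ = √(113 × 9.8 / 0.5934) = √1866 = 43.2 m/s.

43.2 m/s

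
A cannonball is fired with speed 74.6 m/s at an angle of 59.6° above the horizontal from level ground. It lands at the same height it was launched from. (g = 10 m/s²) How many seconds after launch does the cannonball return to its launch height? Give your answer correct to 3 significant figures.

Vertical component: v_y = 74.6 sin 59.6° = 64.34 m/s.
For a projectile landing at launch height, time of flight is t = 2 v_y / g = 2 × 64.34 / 10 = 12.9 s.

12.9 s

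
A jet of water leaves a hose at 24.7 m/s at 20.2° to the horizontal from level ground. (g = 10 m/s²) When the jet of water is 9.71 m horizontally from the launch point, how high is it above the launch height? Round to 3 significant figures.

v_x = 24.7 cos 20.2° = 23.18 m/s, v_y0 = 24.7 sin 20.2° = 8.529 m/s.
Time to reach x = 9.71 m: t = x / v_x = 9.71 / 23.18 = 0.4189 s.
y = v_y0 t − ½ g t² = 8.529×0.4189 − 5.000×0.4189² = 2.70 m.

2.70 m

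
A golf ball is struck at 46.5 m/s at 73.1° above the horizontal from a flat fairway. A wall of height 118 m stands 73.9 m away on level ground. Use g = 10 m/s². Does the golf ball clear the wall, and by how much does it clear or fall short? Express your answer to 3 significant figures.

v_x = 46.5 cos 73.1° = 13.52 m/s; v_y0 = 46.5 sin 73.1° = 44.49 m/s.
Time to reach the wall: t = 73.9 / 13.52 = 5.466 s.
Height at that point: y = 44.49×5.466 − 5.000×5.466² = 93.80 m.
That is 118 − 93.80 = 24.2 m below the top of the wall, so the golf ball does not clear it.

No — it falls 24.2 m short of clearing the wall.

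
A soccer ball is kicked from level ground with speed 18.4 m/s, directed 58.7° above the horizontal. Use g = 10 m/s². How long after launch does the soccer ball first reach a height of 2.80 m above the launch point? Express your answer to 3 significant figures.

v_y0 = 18.4 sin 58.7° = 15.72 m/s.
Set y = v_y0 t − ½ g t² = 2.80: 5.000 t² − 15.72 t + 2.80 = 0.
t = [15.72 ± √(247.1 − 56.00)] / 10 = (15.72 ± 13.82) / 10, giving t = 0.190 s or t = 2.95 s.
The soccer ball is on the way up at the first time, so t = 0.190 s.

0.190 s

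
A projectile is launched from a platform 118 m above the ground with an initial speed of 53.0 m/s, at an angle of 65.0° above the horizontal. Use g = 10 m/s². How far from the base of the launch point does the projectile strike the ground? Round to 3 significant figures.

Components: v_x = 53.0 cos 65.0° = 22.40 m/s, v_y = 53.0 sin 65.0° = 48.03 m/s.
Vertical: 0 = 118 + 48.03 t − ½(10) t² ⇒ 5.000 t² − 48.03 t − 118 = 0.
t = [48.03 + √(2307 + 2360)] / 10.00 = 11.63 s.
Horizontal: R = v_x · t = 22.40 × 11.63 = 261 m.

261 m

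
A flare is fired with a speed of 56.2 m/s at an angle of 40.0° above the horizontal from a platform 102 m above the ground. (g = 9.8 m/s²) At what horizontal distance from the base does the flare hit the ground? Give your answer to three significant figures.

Components: v_x = 56.2 cos 40.0° = 43.05 m/s, v_y = 56.2 sin 40.0° = 36.12 m/s.
Vertical: 0 = 102 + 36.12 t − ½(9.8) t² ⇒ 4.900 t² − 36.12 t − 102 = 0.
t = [36.12 + √(1305 + 1999)] / 9.800 = 9.551 s.
Horizontal: R = v_x · t = 43.05 × 9.551 = 411 m.

411 m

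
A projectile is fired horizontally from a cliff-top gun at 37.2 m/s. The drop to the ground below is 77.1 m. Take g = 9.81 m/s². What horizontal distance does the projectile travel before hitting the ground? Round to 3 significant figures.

147 m

Initial vertical velocity is zero, so the fall time comes from h = ½ g t²: t = √(2 × 77.1 / 9.81) = 3.965 s.
Horizontal motion is uniform at 37.2 m/s, so x = 37.2 × 3.965 = 147 m.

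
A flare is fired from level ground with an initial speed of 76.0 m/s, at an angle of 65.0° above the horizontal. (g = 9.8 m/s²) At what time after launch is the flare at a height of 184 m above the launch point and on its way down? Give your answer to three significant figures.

10.5 s

v_y0 = 76.0 sin 65.0° = 68.88 m/s.
Set y = v_y0 t − ½ g t² = 184: 4.900 t² − 68.88 t + 184 = 0.
t = [68.88 ± √(4744 − 3606)] / 9.8 = (68.88 ± 33.73) / 9.8, giving t = 3.59 s or t = 10.5 s.
On the way down corresponds to the larger root: t = 10.5 s.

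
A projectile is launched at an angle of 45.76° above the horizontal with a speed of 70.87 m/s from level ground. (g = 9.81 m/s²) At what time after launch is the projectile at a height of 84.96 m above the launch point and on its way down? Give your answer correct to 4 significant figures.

v_y0 = 70.87 sin 45.76° = 50.773 m/s.
Set y = v_y0 t − ½ g t² = 84.96: 4.905 t² − 50.773 t + 84.96 = 0.
t = [50.773 ± √(2577.9 − 1666.9)] / 9.81 = (50.773 ± 30.183) / 9.81, giving t = 2.099 s or t = 8.252 s.
On the way down corresponds to the larger root: t = 8.252 s.

8.252 s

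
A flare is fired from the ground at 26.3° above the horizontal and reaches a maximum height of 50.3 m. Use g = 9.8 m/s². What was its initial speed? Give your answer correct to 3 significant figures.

At maximum height v_y = 0, so (v₀ sin θ)² = 2 g H.
v₀ sin 26.3° = √(2 × 9.8 × 50.3) = 31.40 m/s.
v₀ = 31.40 / sin 26.3° = 31.40 / 0.4431 = 70.9 m/s.

70.9 m/s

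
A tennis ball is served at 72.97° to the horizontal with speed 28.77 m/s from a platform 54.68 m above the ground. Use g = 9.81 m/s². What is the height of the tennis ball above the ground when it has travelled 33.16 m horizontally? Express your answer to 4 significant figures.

v_x = 28.77 cos 72.97° = 8.4259 m/s, v_y0 = 28.77 sin 72.97° = 27.508 m/s.
Time to reach x = 33.16 m: t = x / v_x = 33.16 / 8.4259 = 3.9355 s.
y = 54.68 + v_y0 t − ½ g t² = 54.68 + 27.508×3.9355 − 4.905×3.9355² = 86.97 m.

86.97 m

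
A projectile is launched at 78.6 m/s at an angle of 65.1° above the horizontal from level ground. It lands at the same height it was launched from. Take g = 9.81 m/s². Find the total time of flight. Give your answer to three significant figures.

14.5 s

Vertical component: v_y = 78.6 sin 65.1° = 71.29 m/s.
For a projectile landing at launch height, time of flight is t = 2 v_y / g = 2 × 71.29 / 9.81 = 14.5 s.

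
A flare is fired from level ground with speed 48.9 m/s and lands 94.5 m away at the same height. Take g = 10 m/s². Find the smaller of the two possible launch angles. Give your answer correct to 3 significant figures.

Level-ground range: R = v₀² sin(2θ)/g ⇒ sin 2θ = R g / v₀² = 94.5×10/48.9² = 0.3952.
2θ = arcsin(0.3952) = 23.28° or 180° − 23.28° = 156.72°.
So θ = 11.6° or θ = 78.4°.

11.6°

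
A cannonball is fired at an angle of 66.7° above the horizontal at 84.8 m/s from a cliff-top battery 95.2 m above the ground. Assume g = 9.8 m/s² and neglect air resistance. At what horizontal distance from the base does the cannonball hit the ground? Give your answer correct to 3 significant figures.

Components: v_x = 84.8 cos 66.7° = 33.54 m/s, v_y = 84.8 sin 66.7° = 77.88 m/s.
Vertical: 0 = 95.2 + 77.88 t − ½(9.8) t² ⇒ 4.900 t² − 77.88 t − 95.2 = 0.
t = [77.88 + √(6065 + 1866)] / 9.800 = 17.03 s.
Horizontal: R = v_x · t = 33.54 × 17.03 = 571 m.

571 m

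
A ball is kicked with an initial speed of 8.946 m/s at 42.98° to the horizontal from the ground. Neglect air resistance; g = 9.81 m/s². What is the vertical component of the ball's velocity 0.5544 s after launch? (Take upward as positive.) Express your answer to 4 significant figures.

Initial vertical component: v_y0 = 8.946 sin 42.98° = 6.0989 m/s.
v_y(t) = v_y0 − g t = 6.0989 − 9.81 × 0.5544 = 0.6602 m/s.

0.6602 m/s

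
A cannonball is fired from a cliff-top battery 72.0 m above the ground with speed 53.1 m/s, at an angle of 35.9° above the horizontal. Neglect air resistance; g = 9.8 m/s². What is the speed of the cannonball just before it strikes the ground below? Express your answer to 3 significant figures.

v_x = 53.1 cos 35.9° = 43.01 m/s is unchanged throughout.
For the vertical component, v_y² = v_y0² + 2 g h = (31.14)² + 2×9.8×72.0 = 2381, so |v_y| = 48.80 m/s.
Impact speed = √(v_x² + v_y²) = √(1850 + 2381) = 65.0 m/s.

65.0 m/s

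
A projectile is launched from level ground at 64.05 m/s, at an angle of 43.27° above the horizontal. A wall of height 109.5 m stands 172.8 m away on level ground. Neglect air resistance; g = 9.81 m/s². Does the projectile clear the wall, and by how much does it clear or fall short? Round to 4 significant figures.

v_x = 64.05 cos 43.27° = 46.637 m/s; v_y0 = 64.05 sin 43.27° = 43.902 m/s.
Time to reach the wall: t = 172.8 / 46.637 = 3.7052 s.
Height at that point: y = 43.902×3.7052 − 4.905×3.7052² = 95.327 m.
That is 109.5 − 95.327 = 14.17 m below the top of the wall, so the projectile does not clear it.

No — it falls 14.17 m short of clearing the wall.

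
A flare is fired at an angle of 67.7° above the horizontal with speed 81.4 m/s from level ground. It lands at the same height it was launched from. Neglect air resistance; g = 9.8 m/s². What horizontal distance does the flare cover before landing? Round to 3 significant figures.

475 m

For level ground, R = v₀² sin(2θ) / g.
sin(2 × 67.7°) = sin 135.4° = 0.7022.
R = (81.4)² × 0.7022 / 9.8 = 475 m.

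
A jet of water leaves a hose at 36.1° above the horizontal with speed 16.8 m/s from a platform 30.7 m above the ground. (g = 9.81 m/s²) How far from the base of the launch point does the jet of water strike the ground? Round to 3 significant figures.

Components: v_x = 16.8 cos 36.1° = 13.57 m/s, v_y = 16.8 sin 36.1° = 9.898 m/s.
Vertical: 0 = 30.7 + 9.898 t − ½(9.81) t² ⇒ 4.905 t² − 9.898 t − 30.7 = 0.
t = [9.898 + √(97.97 + 602.3)] / 9.810 = 3.706 s.
Horizontal: R = v_x · t = 13.57 × 3.706 = 50.3 m.

50.3 m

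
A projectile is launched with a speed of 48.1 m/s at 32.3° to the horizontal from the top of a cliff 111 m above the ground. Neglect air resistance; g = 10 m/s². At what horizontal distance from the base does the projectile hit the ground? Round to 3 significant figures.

Components: v_x = 48.1 cos 32.3° = 40.66 m/s, v_y = 48.1 sin 32.3° = 25.70 m/s.
Vertical: 0 = 111 + 25.70 t − ½(10) t² ⇒ 5.000 t² − 25.70 t − 111 = 0.
t = [25.70 + √(660.5 + 2220)] / 10.00 = 7.937 s.
Horizontal: R = v_x · t = 40.66 × 7.937 = 323 m.

323 m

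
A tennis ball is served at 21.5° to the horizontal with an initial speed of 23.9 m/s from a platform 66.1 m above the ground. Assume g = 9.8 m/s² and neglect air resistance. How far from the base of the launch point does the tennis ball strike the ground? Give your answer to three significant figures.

104 m

Components: v_x = 23.9 cos 21.5° = 22.24 m/s, v_y = 23.9 sin 21.5° = 8.759 m/s.
Vertical: 0 = 66.1 + 8.759 t − ½(9.8) t² ⇒ 4.900 t² − 8.759 t − 66.1 = 0.
t = [8.759 + √(76.72 + 1296)] / 9.800 = 4.674 s.
Horizontal: R = v_x · t = 22.24 × 4.674 = 104 m.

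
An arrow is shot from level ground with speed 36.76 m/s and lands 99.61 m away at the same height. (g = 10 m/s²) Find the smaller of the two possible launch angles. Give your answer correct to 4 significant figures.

Level-ground range: R = v₀² sin(2θ)/g ⇒ sin 2θ = R g / v₀² = 99.61×10/36.76² = 0.7371.
2θ = arcsin(0.7371) = 47.485° or 180° − 47.485° = 132.515°.
So θ = 23.74° or θ = 66.26°.

23.74°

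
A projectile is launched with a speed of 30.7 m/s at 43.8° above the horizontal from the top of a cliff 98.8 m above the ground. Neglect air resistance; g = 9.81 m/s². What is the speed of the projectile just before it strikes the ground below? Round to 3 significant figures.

v_x = 30.7 cos 43.8° = 22.16 m/s is unchanged throughout.
For the vertical component, v_y² = v_y0² + 2 g h = (21.25)² + 2×9.81×98.8 = 2390, so |v_y| = 48.89 m/s.
Impact speed = √(v_x² + v_y²) = √(491.1 + 2390) = 53.7 m/s.

53.7 m/s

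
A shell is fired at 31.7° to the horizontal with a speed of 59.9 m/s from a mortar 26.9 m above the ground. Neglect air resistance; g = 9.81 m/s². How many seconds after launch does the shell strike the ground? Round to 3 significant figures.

7.18 s

Vertical component: v_y = 59.9 sin 31.7° = 31.48 m/s.
Taking up as positive with launch at y = 26.9 m, landing at y = 0: 0 = 26.9 + 31.48 t − ½(9.81) t².
Solving 4.905 t² − 31.48 t − 26.9 = 0 gives t = [31.48 + √(31.48² + 4·4.905·26.9)] / 9.810 = 7.18 s.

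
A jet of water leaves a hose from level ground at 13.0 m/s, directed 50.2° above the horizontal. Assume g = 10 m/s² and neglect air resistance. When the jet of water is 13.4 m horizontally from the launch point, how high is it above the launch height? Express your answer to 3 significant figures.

3.12 m

v_x = 13.0 cos 50.2° = 8.321 m/s, v_y0 = 13.0 sin 50.2° = 9.988 m/s.
Time to reach x = 13.4 m: t = x / v_x = 13.4 / 8.321 = 1.610 s.
y = v_y0 t − ½ g t² = 9.988×1.610 − 5.000×1.610² = 3.12 m.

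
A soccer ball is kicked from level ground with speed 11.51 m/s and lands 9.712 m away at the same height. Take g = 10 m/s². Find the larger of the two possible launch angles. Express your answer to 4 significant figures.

66.43°

Level-ground range: R = v₀² sin(2θ)/g ⇒ sin 2θ = R g / v₀² = 9.712×10/11.51² = 0.7331.
2θ = arcsin(0.7331) = 47.147° or 180° − 47.147° = 132.853°.
So θ = 23.57° or θ = 66.43°.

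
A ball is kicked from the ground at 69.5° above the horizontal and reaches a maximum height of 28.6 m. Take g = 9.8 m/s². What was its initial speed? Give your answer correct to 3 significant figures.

25.3 m/s

At maximum height v_y = 0, so (v₀ sin θ)² = 2 g H.
v₀ sin 69.5° = √(2 × 9.8 × 28.6) = 23.68 m/s.
v₀ = 23.68 / sin 69.5° = 23.68 / 0.9367 = 25.3 m/s.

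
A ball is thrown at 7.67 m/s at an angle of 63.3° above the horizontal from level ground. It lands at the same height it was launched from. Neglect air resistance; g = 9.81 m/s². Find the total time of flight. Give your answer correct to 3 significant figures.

1.40 s

Vertical component: v_y = 7.67 sin 63.3° = 6.852 m/s.
For a projectile landing at launch height, time of flight is t = 2 v_y / g = 2 × 6.852 / 9.81 = 1.40 s.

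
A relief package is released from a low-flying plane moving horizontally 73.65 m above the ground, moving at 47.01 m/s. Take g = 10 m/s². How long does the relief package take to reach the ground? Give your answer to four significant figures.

The horizontal speed doesn't affect the fall. With v_y0 = 0, h = ½ g t².
t = √(2 × 73.65 / 10) = √14.730 = 3.838 s.

3.838 s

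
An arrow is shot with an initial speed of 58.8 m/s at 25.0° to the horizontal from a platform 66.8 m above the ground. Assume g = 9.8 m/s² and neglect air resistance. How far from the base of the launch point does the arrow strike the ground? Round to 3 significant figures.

Components: v_x = 58.8 cos 25.0° = 53.29 m/s, v_y = 58.8 sin 25.0° = 24.85 m/s.
Vertical: 0 = 66.8 + 24.85 t − ½(9.8) t² ⇒ 4.900 t² − 24.85 t − 66.8 = 0.
t = [24.85 + √(617.5 + 1309)] / 9.800 = 7.014 s.
Horizontal: R = v_x · t = 53.29 × 7.014 = 374 m.

374 m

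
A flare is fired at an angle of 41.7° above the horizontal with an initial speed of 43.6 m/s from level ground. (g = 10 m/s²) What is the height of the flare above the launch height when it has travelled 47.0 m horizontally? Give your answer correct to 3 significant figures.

31.5 m

v_x = 43.6 cos 41.7° = 32.55 m/s, v_y0 = 43.6 sin 41.7° = 29.00 m/s.
Time to reach x = 47.0 m: t = x / v_x = 47.0 / 32.55 = 1.444 s.
y = v_y0 t − ½ g t² = 29.00×1.444 − 5.000×1.444² = 31.5 m.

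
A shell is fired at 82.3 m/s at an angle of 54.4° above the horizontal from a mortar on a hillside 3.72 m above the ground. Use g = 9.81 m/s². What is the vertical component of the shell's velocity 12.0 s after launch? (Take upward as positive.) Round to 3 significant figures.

-50.8 m/s

Initial vertical component: v_y0 = 82.3 sin 54.4° = 66.92 m/s.
v_y(t) = v_y0 − g t = 66.92 − 9.81 × 12.0 = -50.8 m/s.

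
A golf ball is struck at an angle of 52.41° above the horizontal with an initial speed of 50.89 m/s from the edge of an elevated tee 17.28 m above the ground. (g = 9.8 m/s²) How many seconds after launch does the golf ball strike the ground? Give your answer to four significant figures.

8.638 s

Vertical component: v_y = 50.89 sin 52.41° = 40.325 m/s.
Taking up as positive with launch at y = 17.28 m, landing at y = 0: 0 = 17.28 + 40.325 t − ½(9.8) t².
Solving 4.900 t² − 40.325 t − 17.28 = 0 gives t = [40.325 + √(40.325² + 4·4.900·17.28)] / 9.800 = 8.638 s.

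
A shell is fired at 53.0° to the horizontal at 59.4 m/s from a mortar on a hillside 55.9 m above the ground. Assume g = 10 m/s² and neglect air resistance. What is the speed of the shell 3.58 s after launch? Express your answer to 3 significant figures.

v_x = 59.4 cos 53.0° = 35.75 m/s (constant).
v_y(t) = 59.4 sin 53.0° − g t = 47.44 − 10 × 3.58 = 11.64 m/s.
Speed = √(v_x² + v_y²) = √(1278 + 135.5) = 37.6 m/s.

37.6 m/s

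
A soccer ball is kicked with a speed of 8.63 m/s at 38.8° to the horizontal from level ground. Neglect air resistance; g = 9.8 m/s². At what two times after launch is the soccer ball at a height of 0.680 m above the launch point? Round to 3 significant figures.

0.145 s and 0.959 s

v_y0 = 8.63 sin 38.8° = 5.408 m/s.
Set y = v_y0 t − ½ g t² = 0.680: 4.900 t² − 5.408 t + 0.680 = 0.
t = [5.408 ± √(29.25 − 13.33)] / 9.8 = (5.408 ± 3.990) / 9.8, giving t = 0.145 s or t = 0.959 s.
So the soccer ball is at 0.680 m at t = 0.145 s (rising) and t = 0.959 s (falling).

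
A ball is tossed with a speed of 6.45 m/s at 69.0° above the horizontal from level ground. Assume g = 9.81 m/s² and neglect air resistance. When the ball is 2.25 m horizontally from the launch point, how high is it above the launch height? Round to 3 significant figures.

v_x = 6.45 cos 69.0° = 2.311 m/s, v_y0 = 6.45 sin 69.0° = 6.022 m/s.
Time to reach x = 2.25 m: t = x / v_x = 2.25 / 2.311 = 0.9736 s.
y = v_y0 t − ½ g t² = 6.022×0.9736 − 4.905×0.9736² = 1.21 m.

1.21 m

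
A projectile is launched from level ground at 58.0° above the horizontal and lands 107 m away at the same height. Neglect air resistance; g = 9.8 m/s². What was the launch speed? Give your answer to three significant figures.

On level ground, R = v₀² sin(2θ) / g, so v₀ = √(R g / sin 2θ).
sin(2 × 58.0°) = 0.8988.
v₀ = √(107 × 9.8 / 0.8988) = √1167 = 34.2 m/s.

34.2 m/s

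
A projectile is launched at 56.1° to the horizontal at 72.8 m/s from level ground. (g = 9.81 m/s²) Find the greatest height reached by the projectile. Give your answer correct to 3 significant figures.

Vertical component of launch velocity: v_y = 72.8 sin 56.1° = 60.42 m/s.
At the highest point the vertical velocity is zero, so v_y² = 2 g h_max.
h_max = (60.42)² / (2 × 9.81) = 3651 / 19.62 = 186 m.

186 m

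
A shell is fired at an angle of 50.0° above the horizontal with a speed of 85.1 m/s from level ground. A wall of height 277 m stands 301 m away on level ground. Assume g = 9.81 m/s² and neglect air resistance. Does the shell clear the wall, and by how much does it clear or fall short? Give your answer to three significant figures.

v_x = 85.1 cos 50.0° = 54.70 m/s; v_y0 = 85.1 sin 50.0° = 65.19 m/s.
Time to reach the wall: t = 301 / 54.70 = 5.503 s.
Height at that point: y = 65.19×5.503 − 4.905×5.503² = 210.2 m.
That is 277 − 210.2 = 66.8 m below the top of the wall, so the shell does not clear it.

No — it falls 66.8 m short of clearing the wall.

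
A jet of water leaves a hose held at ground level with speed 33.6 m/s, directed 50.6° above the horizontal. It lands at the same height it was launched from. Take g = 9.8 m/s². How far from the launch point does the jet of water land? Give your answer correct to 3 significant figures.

113 m

Components: v_x = 33.6 cos 50.6° = 21.33 m/s, v_y = 33.6 sin 50.6° = 25.96 m/s.
Time of flight (same landing height): t = 2 v_y / g = 2 × 25.96 / 9.8 = 5.298 s.
Range: R = v_x · t = 21.33 × 5.298 = 113 m.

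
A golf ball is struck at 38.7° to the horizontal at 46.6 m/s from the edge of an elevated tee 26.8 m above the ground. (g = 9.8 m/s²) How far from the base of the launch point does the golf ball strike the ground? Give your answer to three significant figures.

246 m

Components: v_x = 46.6 cos 38.7° = 36.37 m/s, v_y = 46.6 sin 38.7° = 29.14 m/s.
Vertical: 0 = 26.8 + 29.14 t − ½(9.8) t² ⇒ 4.900 t² − 29.14 t − 26.8 = 0.
t = [29.14 + √(849.1 + 525.3)] / 9.800 = 6.756 s.
Horizontal: R = v_x · t = 36.37 × 6.756 = 246 m.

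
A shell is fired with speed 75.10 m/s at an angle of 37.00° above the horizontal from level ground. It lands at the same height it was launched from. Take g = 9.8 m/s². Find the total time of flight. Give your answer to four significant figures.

Vertical component: v_y = 75.10 sin 37.00° = 45.196 m/s.
For a projectile landing at launch height, time of flight is t = 2 v_y / g = 2 × 45.196 / 9.8 = 9.224 s.

9.224 s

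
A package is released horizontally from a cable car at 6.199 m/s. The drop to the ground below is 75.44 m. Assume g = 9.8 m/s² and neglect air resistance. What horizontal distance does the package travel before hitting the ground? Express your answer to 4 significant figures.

Initial vertical velocity is zero, so the fall time comes from h = ½ g t²: t = √(2 × 75.44 / 9.8) = 3.9238 s.
Horizontal motion is uniform at 6.199 m/s, so x = 6.199 × 3.9238 = 24.32 m.

24.32 m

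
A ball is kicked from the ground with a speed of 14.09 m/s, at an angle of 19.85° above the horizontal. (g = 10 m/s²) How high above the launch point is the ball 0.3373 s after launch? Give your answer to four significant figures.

v_y0 = 14.09 sin 19.85° = 4.7844 m/s.
y(t) = v_y0 t − ½ g t² = 4.7844×0.3373 − 5.000×0.3373² = 1.045 m.

1.045 m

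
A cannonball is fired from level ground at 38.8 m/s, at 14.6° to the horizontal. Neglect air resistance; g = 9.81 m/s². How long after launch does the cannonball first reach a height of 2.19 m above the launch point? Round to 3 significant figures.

0.257 s

v_y0 = 38.8 sin 14.6° = 9.780 m/s.
Set y = v_y0 t − ½ g t² = 2.19: 4.905 t² − 9.780 t + 2.19 = 0.
t = [9.780 ± √(95.65 − 42.97)] / 9.81 = (9.780 ± 7.258) / 9.81, giving t = 0.257 s or t = 1.74 s.
The cannonball is on the way up at the first time, so t = 0.257 s.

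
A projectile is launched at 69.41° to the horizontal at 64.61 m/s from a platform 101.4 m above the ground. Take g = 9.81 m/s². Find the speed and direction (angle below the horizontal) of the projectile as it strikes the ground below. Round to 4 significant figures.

v_x = 64.61 cos 69.41° = 22.722 m/s (constant).
|v_y| at impact = √((60.483)² + 2×9.81×101.4) = 75.151 m/s.
Speed = √(22.722² + 75.151²) = 78.51 m/s; angle = arctan(75.151/22.722) = 73.18° below horizontal.

78.51 m/s at 73.18° below the horizontal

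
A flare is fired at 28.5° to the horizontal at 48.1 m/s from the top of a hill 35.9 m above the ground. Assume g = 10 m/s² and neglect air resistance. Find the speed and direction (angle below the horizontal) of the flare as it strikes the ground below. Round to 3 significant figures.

55.1 m/s at 39.8° below the horizontal

v_x = 48.1 cos 28.5° = 42.27 m/s (constant).
|v_y| at impact = √((22.95)² + 2×10×35.9) = 35.28 m/s.
Speed = √(42.27² + 35.28²) = 55.1 m/s; angle = arctan(35.28/42.27) = 39.8° below horizontal.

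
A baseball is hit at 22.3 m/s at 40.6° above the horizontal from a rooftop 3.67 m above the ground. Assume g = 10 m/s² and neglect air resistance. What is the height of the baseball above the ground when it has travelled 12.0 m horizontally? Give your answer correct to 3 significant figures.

v_x = 22.3 cos 40.6° = 16.93 m/s, v_y0 = 22.3 sin 40.6° = 14.51 m/s.
Time to reach x = 12.0 m: t = x / v_x = 12.0 / 16.93 = 0.7088 s.
y = 3.67 + v_y0 t − ½ g t² = 3.67 + 14.51×0.7088 − 5.000×0.7088² = 11.4 m.

11.4 m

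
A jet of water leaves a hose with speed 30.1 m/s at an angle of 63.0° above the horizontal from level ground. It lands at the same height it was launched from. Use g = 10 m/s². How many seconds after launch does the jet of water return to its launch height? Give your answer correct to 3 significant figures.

Vertical component: v_y = 30.1 sin 63.0° = 26.82 m/s.
For a projectile landing at launch height, time of flight is t = 2 v_y / g = 2 × 26.82 / 10 = 5.36 s.

5.36 s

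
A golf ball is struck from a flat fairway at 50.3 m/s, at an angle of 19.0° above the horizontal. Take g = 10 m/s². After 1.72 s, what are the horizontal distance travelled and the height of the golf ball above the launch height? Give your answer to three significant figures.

v_x = 50.3 cos 19.0° = 47.56 m/s; v_y0 = 50.3 sin 19.0° = 16.38 m/s.
x = v_x t = 47.56 × 1.72 = 81.8 m.
y = v_y0 t − ½ g t² = 16.38×1.72 − 5.000×1.72² = 13.4 m.

x = 81.8 m, y = 13.4 m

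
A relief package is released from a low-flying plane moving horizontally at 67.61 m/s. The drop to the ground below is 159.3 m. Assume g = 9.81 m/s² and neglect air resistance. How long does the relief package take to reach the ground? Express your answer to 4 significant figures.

The horizontal speed doesn't affect the fall. With v_y0 = 0, h = ½ g t².
t = √(2 × 159.3 / 9.81) = √32.477 = 5.699 s.

5.699 s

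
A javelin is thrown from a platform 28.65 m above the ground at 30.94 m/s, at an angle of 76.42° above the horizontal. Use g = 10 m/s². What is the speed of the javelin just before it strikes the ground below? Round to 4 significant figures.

v_x = 30.94 cos 76.42° = 7.2648 m/s is unchanged throughout.
For the vertical component, v_y² = v_y0² + 2 g h = (30.075)² + 2×10×28.65 = 1477.5, so |v_y| = 38.438 m/s.
Impact speed = √(v_x² + v_y²) = √(52.777 + 1477.5) = 39.12 m/s.

39.12 m/s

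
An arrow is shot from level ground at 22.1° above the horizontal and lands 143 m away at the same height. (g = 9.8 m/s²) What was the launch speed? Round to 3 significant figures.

44.8 m/s

On level ground, R = v₀² sin(2θ) / g, so v₀ = √(R g / sin 2θ).
sin(2 × 22.1°) = 0.6972.
v₀ = √(143 × 9.8 / 0.6972) = √2010 = 44.8 m/s.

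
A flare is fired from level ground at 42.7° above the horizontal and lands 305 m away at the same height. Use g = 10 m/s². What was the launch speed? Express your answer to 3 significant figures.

55.3 m/s

On level ground, R = v₀² sin(2θ) / g, so v₀ = √(R g / sin 2θ).
sin(2 × 42.7°) = 0.9968.
v₀ = √(305 × 10 / 0.9968) = √3060 = 55.3 m/s.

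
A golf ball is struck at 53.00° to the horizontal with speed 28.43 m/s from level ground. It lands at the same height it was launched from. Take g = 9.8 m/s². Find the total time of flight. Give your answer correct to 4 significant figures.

Vertical component: v_y = 28.43 sin 53.00° = 22.705 m/s.
For a projectile landing at launch height, time of flight is t = 2 v_y / g = 2 × 22.705 / 9.8 = 4.634 s.

4.634 s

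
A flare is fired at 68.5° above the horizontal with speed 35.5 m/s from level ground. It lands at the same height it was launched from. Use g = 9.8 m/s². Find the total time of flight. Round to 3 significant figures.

6.74 s

Vertical component: v_y = 35.5 sin 68.5° = 33.03 m/s.
For a projectile landing at launch height, time of flight is t = 2 v_y / g = 2 × 33.03 / 9.8 = 6.74 s.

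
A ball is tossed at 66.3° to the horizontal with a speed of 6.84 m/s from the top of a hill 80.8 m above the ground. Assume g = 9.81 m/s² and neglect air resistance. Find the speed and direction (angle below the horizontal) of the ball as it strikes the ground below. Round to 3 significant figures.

40.4 m/s at 86.1° below the horizontal

v_x = 6.84 cos 66.3° = 2.749 m/s (constant).
|v_y| at impact = √((6.263)² + 2×9.81×80.8) = 40.31 m/s.
Speed = √(2.749² + 40.31²) = 40.4 m/s; angle = arctan(40.31/2.749) = 86.1° below horizontal.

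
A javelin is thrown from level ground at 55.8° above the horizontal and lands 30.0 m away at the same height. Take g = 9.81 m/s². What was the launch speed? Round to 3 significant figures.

17.8 m/s

On level ground, R = v₀² sin(2θ) / g, so v₀ = √(R g / sin 2θ).
sin(2 × 55.8°) = 0.9298.
v₀ = √(30.0 × 9.81 / 0.9298) = √316.5 = 17.8 m/s.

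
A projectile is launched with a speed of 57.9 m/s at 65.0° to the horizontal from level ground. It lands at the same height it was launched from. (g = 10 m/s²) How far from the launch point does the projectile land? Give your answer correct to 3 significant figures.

257 m

For level ground, R = v₀² sin(2θ) / g.
sin(2 × 65.0°) = sin 130.0° = 0.7660.
R = (57.9)² × 0.7660 / 10 = 257 m.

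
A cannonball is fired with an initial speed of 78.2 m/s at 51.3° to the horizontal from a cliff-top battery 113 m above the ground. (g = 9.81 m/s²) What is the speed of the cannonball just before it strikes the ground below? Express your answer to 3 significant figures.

91.3 m/s

v_x = 78.2 cos 51.3° = 48.89 m/s is unchanged throughout.
For the vertical component, v_y² = v_y0² + 2 g h = (61.03)² + 2×9.81×113 = 5942, so |v_y| = 77.08 m/s.
Impact speed = √(v_x² + v_y²) = √(2390 + 5942) = 91.3 m/s.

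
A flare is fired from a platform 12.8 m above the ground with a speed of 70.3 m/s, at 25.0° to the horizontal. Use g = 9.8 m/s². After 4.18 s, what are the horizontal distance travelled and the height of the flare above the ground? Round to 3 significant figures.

x = 266 m, y = 51.4 m

v_x = 70.3 cos 25.0° = 63.71 m/s; v_y0 = 70.3 sin 25.0° = 29.71 m/s.
x = v_x t = 63.71 × 4.18 = 266 m.
y = 12.8 + v_y0 t − ½ g t² = 51.4 m.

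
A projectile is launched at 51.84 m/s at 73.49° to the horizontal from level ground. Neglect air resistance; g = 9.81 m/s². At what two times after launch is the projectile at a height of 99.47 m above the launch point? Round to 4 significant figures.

v_y0 = 51.84 sin 73.49° = 49.703 m/s.
Set y = v_y0 t − ½ g t² = 99.47: 4.905 t² − 49.703 t + 99.47 = 0.
t = [49.703 ± √(2470.4 − 1951.6)] / 9.81 = (49.703 ± 22.777) / 9.81, giving t = 2.745 s or t = 7.388 s.
So the projectile is at 99.47 m at t = 2.745 s (rising) and t = 7.388 s (falling).

2.745 s and 7.388 s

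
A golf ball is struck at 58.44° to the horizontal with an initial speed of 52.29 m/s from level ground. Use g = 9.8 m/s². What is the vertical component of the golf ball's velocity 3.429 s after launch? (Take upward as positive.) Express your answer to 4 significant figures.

Initial vertical component: v_y0 = 52.29 sin 58.44° = 44.556 m/s.
v_y(t) = v_y0 − g t = 44.556 − 9.8 × 3.429 = 10.95 m/s.

10.95 m/s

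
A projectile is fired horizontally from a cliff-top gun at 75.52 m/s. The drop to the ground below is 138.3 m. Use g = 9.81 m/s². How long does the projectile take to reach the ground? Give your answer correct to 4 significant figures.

The horizontal speed doesn't affect the fall. With v_y0 = 0, h = ½ g t².
t = √(2 × 138.3 / 9.81) = √28.196 = 5.310 s.

5.310 s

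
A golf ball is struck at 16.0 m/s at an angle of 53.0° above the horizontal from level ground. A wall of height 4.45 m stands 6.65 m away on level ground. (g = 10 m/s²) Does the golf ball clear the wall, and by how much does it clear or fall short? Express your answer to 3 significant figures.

v_x = 16.0 cos 53.0° = 9.629 m/s; v_y0 = 16.0 sin 53.0° = 12.78 m/s.
Time to reach the wall: t = 6.65 / 9.629 = 0.6906 s.
Height at that point: y = 12.78×0.6906 − 5.000×0.6906² = 6.441 m.
That is 6.441 − 4.45 = 1.99 m above the top of the wall, so the golf ball clears it.

Yes — it clears the wall by 1.99 m.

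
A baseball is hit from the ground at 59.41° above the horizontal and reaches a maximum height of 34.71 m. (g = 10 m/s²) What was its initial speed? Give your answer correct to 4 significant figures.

At maximum height v_y = 0, so (v₀ sin θ)² = 2 g H.
v₀ sin 59.41° = √(2 × 10 × 34.71) = 26.348 m/s.
v₀ = 26.348 / sin 59.41° = 26.348 / 0.8608 = 30.61 m/s.

30.61 m/s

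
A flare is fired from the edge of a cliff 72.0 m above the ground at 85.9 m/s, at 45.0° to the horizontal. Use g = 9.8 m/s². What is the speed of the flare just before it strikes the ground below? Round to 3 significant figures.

93.8 m/s

v_x = 85.9 cos 45.0° = 60.74 m/s is unchanged throughout.
For the vertical component, v_y² = v_y0² + 2 g h = (60.74)² + 2×9.8×72.0 = 5101, so |v_y| = 71.42 m/s.
Impact speed = √(v_x² + v_y²) = √(3689 + 5101) = 93.8 m/s.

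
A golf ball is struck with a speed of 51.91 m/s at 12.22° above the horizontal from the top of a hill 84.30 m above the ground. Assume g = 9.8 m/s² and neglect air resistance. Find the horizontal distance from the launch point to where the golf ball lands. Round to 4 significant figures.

274.9 m

Components: v_x = 51.91 cos 12.22° = 50.734 m/s, v_y = 51.91 sin 12.22° = 10.988 m/s.
Vertical: 0 = 84.30 + 10.988 t − ½(9.8) t² ⇒ 4.900 t² − 10.988 t − 84.30 = 0.
t = [10.988 + √(120.74 + 1652.3)] / 9.800 = 5.4179 s.
Horizontal: R = v_x · t = 50.734 × 5.4179 = 274.9 m.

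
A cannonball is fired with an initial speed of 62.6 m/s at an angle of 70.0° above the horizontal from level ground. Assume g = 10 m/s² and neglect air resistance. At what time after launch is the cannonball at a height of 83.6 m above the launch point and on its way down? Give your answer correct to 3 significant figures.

v_y0 = 62.6 sin 70.0° = 58.82 m/s.
Set y = v_y0 t − ½ g t² = 83.6: 5.000 t² − 58.82 t + 83.6 = 0.
t = [58.82 ± √(3460 − 1672)] / 10 = (58.82 ± 42.28) / 10, giving t = 1.65 s or t = 10.1 s.
On the way down corresponds to the larger root: t = 10.1 s.

10.1 s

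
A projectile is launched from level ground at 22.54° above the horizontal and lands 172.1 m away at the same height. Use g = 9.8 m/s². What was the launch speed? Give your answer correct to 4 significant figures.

On level ground, R = v₀² sin(2θ) / g, so v₀ = √(R g / sin 2θ).
sin(2 × 22.54°) = 0.7081.
v₀ = √(172.1 × 9.8 / 0.7081) = √2381.8 = 48.80 m/s.

48.80 m/s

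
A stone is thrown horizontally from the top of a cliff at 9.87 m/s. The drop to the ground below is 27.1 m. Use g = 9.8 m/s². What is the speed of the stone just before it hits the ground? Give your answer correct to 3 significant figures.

Fall time: t = √(2 × 27.1 / 9.8) = 2.352 s.
At impact: v_x = 9.87 m/s (unchanged), v_y = g t = 9.8 × 2.352 = 23.05 m/s.
Speed = √(v_x² + v_y²) = √(97.42 + 531.3) = 25.1 m/s.

25.1 m/s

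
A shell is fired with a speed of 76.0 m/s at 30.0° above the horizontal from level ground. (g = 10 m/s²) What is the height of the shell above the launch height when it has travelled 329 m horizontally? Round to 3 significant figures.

65.0 m

v_x = 76.0 cos 30.0° = 65.82 m/s, v_y0 = 76.0 sin 30.0° = 38.00 m/s.
Time to reach x = 329 m: t = x / v_x = 329 / 65.82 = 4.998 s.
y = v_y0 t − ½ g t² = 38.00×4.998 − 5.000×4.998² = 65.0 m.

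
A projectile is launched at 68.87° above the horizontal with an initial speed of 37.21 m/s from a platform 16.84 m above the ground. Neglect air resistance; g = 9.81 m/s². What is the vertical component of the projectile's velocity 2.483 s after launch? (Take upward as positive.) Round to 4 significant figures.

Initial vertical component: v_y0 = 37.21 sin 68.87° = 34.708 m/s.
v_y(t) = v_y0 − g t = 34.708 − 9.81 × 2.483 = 10.35 m/s.

10.35 m/s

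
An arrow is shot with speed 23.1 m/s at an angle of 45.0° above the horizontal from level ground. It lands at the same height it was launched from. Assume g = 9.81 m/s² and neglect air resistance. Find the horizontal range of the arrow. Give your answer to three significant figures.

Components: v_x = 23.1 cos 45.0° = 16.33 m/s, v_y = 23.1 sin 45.0° = 16.33 m/s.
Time of flight (same landing height): t = 2 v_y / g = 2 × 16.33 / 9.81 = 3.329 s.
Range: R = v_x · t = 16.33 × 3.329 = 54.4 m.

54.4 m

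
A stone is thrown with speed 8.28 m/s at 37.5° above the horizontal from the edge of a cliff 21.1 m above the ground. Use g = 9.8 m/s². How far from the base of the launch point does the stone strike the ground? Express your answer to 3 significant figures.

Components: v_x = 8.28 cos 37.5° = 6.569 m/s, v_y = 8.28 sin 37.5° = 5.041 m/s.
Vertical: 0 = 21.1 + 5.041 t − ½(9.8) t² ⇒ 4.900 t² − 5.041 t − 21.1 = 0.
t = [5.041 + √(25.41 + 413.6)] / 9.800 = 2.652 s.
Horizontal: R = v_x · t = 6.569 × 2.652 = 17.4 m.

17.4 m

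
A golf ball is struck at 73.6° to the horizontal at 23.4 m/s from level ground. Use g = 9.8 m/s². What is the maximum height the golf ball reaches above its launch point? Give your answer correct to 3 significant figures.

Vertical component of launch velocity: v_y = 23.4 sin 73.6° = 22.45 m/s.
At the highest point the vertical velocity is zero, so v_y² = 2 g h_max.
h_max = (22.45)² / (2 × 9.8) = 504.0 / 19.60 = 25.7 m.

25.7 m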